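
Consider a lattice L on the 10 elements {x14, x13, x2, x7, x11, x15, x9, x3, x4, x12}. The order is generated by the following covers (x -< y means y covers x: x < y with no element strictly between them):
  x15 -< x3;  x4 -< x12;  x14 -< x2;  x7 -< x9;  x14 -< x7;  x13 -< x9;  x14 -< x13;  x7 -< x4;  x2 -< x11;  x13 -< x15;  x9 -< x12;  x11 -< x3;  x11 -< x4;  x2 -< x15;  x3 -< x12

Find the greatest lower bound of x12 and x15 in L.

Common lower bounds of {x12, x15}: x13, x14, x15, x2.
The greatest among these is x15.

x15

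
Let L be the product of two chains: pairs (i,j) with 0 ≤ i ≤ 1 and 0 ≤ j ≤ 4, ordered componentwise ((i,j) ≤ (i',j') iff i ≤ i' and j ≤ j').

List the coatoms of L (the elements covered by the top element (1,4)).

The coatoms are exactly the elements covered by (1,4): (0,4), (1,3).

(0,4), (1,3)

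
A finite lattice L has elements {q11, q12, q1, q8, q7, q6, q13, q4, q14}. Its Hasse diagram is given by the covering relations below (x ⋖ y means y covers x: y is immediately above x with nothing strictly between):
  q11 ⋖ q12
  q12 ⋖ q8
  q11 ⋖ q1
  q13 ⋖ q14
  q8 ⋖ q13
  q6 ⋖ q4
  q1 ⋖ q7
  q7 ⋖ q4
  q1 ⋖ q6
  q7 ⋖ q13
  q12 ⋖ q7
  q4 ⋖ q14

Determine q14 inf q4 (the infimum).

q4

Common lower bounds of {q14, q4}: q1, q11, q12, q4, q6, q7.
The greatest among these is q4.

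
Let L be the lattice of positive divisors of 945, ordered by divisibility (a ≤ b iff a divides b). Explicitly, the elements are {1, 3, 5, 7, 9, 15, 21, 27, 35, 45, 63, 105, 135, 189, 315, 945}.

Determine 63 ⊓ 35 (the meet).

In the divisibility order, the meet is the greatest common divisor: gcd(63, 35) = 7.

7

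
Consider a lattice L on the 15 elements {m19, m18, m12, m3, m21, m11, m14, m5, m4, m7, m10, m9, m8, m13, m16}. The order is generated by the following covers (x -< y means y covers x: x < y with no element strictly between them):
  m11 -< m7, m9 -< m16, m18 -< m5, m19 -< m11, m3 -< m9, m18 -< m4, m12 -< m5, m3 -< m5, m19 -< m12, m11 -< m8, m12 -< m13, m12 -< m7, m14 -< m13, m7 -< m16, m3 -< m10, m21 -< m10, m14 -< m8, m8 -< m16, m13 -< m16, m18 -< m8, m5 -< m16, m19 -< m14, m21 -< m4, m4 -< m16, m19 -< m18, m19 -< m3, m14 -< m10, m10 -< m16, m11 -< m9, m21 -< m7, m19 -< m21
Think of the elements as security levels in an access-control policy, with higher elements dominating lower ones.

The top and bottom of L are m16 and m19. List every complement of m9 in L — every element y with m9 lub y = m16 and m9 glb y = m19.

m12, m13, m14, m18, m21, m4

Need y with m9 ∨ y = m16 and m9 ∧ y = m19.
Checking each element gives: m12, m13, m14, m18, m21, m4.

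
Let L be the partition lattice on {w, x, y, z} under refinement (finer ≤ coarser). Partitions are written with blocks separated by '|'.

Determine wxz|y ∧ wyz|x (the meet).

Common lower bounds of {wxz|y, wyz|x}: wz|x|y, w|x|y|z.
The greatest among these is wz|x|y.

wz|x|y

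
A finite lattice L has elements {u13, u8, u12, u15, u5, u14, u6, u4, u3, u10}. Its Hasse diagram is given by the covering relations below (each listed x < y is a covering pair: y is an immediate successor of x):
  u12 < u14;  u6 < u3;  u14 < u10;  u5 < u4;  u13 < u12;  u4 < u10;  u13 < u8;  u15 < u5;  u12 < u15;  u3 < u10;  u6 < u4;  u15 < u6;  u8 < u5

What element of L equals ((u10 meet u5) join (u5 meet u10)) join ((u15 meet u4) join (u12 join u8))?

u5

u10 ∧ u5 = u5
u5 ∧ u10 = u5
u5 ∨ u5 = u5
u15 ∧ u4 = u15
u12 ∨ u8 = u5
u15 ∨ u5 = u5
u5 ∨ u5 = u5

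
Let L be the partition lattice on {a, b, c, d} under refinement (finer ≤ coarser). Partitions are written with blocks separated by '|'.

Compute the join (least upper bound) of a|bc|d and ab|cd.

Common upper bounds of {a|bc|d, ab|cd}: abcd.
The least among these is abcd.

abcd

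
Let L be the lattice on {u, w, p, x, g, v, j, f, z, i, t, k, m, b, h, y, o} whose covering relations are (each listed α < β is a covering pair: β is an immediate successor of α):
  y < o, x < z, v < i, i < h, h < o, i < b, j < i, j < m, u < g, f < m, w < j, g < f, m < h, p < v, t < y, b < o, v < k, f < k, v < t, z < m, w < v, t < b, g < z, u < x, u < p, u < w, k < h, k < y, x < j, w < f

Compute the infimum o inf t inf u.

Common lower bounds of {o, t, u}: u.
The greatest among these is u.

u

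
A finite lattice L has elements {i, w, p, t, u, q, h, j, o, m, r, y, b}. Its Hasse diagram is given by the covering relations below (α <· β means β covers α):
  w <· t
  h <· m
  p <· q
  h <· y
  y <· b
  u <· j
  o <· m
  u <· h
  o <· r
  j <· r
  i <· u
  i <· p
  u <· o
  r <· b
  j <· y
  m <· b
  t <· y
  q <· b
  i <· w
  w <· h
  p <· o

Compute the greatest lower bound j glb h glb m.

u

Common lower bounds of {j, h, m}: i, u.
The greatest among these is u.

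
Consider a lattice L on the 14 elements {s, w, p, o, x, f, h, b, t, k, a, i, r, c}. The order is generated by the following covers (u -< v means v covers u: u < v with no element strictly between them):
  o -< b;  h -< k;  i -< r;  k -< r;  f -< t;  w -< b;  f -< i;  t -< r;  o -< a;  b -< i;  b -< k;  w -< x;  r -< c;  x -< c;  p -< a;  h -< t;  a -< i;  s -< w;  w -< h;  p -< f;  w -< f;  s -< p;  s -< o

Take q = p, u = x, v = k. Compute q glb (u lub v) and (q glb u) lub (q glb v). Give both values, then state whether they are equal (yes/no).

p; s; no

u lub v = c, so q glb (u lub v) = p glb c = p.
q glb u = s and q glb v = s, so (q glb u) lub (q glb v) = s lub s = s.
Equal: no.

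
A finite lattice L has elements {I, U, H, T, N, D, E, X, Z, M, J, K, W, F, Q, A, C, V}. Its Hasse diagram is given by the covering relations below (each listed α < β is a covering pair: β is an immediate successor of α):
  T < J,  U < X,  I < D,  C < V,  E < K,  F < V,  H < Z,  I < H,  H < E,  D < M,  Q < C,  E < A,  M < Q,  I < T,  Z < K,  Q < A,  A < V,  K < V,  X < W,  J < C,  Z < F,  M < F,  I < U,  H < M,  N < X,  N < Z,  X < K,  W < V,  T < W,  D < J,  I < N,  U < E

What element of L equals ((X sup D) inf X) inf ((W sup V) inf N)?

X ∨ D = V
V ∧ X = X
W ∨ V = V
V ∧ N = N
X ∧ N = N

N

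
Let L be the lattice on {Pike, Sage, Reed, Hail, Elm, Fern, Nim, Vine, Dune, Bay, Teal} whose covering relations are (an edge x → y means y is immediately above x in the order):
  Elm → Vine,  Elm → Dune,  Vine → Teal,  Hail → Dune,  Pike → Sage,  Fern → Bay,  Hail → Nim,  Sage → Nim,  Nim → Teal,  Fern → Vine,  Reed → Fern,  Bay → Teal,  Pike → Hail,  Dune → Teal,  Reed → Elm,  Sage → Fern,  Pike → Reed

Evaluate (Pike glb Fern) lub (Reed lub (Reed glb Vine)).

Reed

Pike ∧ Fern = Pike
Reed ∧ Vine = Reed
Reed ∨ Reed = Reed
Pike ∨ Reed = Reed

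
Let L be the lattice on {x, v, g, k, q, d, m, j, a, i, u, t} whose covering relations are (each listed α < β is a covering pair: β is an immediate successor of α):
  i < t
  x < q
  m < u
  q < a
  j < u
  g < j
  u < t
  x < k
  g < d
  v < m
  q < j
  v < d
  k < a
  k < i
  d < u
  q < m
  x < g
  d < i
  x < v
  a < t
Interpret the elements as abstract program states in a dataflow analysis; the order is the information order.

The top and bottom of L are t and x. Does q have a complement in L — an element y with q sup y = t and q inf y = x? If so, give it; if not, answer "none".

i

Need y with q ∨ y = t and q ∧ y = x.
Checking each element gives: i.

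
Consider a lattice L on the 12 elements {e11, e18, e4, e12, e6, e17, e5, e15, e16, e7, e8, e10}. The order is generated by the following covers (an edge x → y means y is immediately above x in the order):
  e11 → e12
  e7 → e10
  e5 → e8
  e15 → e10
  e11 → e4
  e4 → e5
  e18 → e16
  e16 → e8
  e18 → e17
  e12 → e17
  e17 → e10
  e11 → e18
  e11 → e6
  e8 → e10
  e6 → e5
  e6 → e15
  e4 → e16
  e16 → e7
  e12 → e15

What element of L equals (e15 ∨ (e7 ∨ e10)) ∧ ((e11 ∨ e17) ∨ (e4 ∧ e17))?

e17

e7 ∨ e10 = e10
e15 ∨ e10 = e10
e11 ∨ e17 = e17
e4 ∧ e17 = e11
e17 ∨ e11 = e17
e10 ∧ e17 = e17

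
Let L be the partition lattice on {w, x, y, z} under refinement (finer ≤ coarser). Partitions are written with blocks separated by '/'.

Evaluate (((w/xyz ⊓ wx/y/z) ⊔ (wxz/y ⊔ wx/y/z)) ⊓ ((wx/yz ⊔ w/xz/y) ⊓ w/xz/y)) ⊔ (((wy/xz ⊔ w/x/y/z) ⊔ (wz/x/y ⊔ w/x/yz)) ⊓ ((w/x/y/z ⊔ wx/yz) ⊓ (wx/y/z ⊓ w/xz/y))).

w/xyz ∧ wx/y/z = w/x/y/z
wxz/y ∨ wx/y/z = wxz/y
w/x/y/z ∨ wxz/y = wxz/y
wx/yz ∨ w/xz/y = wxyz
wxyz ∧ w/xz/y = w/xz/y
wxz/y ∧ w/xz/y = w/xz/y
wy/xz ∨ w/x/y/z = wy/xz
wz/x/y ∨ w/x/yz = wyz/x
wy/xz ∨ wyz/x = wxyz
w/x/y/z ∨ wx/yz = wx/yz
wx/y/z ∧ w/xz/y = w/x/y/z
wx/yz ∧ w/x/y/z = w/x/y/z
wxyz ∧ w/x/y/z = w/x/y/z
w/xz/y ∨ w/x/y/z = w/xz/y

w/xz/y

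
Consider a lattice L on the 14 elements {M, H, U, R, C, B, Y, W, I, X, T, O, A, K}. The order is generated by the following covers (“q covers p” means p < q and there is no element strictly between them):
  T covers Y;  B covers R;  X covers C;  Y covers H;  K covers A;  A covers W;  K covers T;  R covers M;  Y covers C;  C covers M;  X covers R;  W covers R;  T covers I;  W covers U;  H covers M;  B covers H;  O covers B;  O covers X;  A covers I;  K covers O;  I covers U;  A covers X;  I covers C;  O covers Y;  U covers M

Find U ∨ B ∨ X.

Common upper bounds of {U, B, X}: K.
The least among these is K.

K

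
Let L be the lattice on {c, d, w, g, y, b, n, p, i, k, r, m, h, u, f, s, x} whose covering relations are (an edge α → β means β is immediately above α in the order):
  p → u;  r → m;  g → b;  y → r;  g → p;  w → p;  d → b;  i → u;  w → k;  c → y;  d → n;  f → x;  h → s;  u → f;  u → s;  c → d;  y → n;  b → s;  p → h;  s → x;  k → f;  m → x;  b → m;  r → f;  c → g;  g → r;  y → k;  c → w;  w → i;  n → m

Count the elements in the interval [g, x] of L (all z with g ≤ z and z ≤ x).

10

The interval [g, x] = {b, f, g, h, m, p, r, s, u, x}, which has 10 elements.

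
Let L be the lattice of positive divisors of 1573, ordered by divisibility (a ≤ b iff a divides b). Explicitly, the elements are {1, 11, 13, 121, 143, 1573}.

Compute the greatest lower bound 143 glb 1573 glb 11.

In the divisibility order, the meet is the greatest common divisor: gcd(143, 1573, 11) = 11.

11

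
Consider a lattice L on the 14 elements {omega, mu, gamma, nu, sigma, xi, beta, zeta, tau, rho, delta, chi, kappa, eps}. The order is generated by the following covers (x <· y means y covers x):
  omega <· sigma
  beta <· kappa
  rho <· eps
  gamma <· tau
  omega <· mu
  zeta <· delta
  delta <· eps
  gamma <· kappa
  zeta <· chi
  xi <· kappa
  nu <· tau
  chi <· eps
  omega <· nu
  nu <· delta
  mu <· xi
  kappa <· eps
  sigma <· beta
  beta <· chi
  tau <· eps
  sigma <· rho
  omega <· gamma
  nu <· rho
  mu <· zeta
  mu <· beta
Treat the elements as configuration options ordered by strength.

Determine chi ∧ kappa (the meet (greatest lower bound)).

Common lower bounds of {chi, kappa}: beta, mu, omega, sigma.
The greatest among these is beta.

beta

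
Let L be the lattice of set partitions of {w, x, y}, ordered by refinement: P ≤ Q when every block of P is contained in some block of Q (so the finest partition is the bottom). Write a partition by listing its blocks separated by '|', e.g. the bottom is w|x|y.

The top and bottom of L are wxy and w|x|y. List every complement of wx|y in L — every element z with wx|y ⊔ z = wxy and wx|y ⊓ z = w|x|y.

wy|x, w|xy

Need z with wx|y ∨ z = wxy and wx|y ∧ z = w|x|y.
Checking each element gives: wy|x, w|xy.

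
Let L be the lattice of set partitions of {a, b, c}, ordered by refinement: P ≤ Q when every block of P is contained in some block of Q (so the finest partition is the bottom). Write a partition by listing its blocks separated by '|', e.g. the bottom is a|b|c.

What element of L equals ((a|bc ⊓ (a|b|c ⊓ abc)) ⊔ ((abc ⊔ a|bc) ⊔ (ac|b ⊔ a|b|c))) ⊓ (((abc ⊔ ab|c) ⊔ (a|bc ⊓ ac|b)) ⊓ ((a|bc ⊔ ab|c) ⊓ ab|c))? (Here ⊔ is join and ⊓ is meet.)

ab|c

a|b|c ∧ abc = a|b|c
a|bc ∧ a|b|c = a|b|c
abc ∨ a|bc = abc
ac|b ∨ a|b|c = ac|b
abc ∨ ac|b = abc
a|b|c ∨ abc = abc
abc ∨ ab|c = abc
a|bc ∧ ac|b = a|b|c
abc ∨ a|b|c = abc
a|bc ∨ ab|c = abc
abc ∧ ab|c = ab|c
abc ∧ ab|c = ab|c
abc ∧ ab|c = ab|c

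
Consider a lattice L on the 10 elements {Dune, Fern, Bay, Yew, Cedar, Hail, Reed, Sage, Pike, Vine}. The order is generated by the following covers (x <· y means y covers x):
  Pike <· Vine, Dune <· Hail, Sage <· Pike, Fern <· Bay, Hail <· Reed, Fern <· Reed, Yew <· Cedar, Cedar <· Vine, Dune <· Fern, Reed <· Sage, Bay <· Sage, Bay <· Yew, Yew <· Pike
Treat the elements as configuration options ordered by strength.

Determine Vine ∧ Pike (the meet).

Common lower bounds of {Vine, Pike}: Bay, Dune, Fern, Hail, Pike, Reed, Sage, Yew.
The greatest among these is Pike.

Pike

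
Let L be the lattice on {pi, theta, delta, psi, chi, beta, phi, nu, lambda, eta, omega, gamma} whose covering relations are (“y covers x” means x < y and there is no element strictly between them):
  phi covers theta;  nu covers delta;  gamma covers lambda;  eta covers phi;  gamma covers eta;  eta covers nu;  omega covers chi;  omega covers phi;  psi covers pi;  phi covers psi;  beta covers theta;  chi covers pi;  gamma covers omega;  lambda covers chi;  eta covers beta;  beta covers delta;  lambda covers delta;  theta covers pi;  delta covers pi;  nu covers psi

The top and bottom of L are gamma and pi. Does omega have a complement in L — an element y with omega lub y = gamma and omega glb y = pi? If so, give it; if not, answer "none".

Need y with omega ∨ y = gamma and omega ∧ y = pi.
Checking each element gives: delta.

delta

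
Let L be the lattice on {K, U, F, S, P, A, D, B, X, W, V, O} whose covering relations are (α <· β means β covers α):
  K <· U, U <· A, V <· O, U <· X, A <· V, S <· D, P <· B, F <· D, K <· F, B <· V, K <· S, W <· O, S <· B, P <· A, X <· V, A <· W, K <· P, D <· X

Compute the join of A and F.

Common upper bounds of {A, F}: O, V.
The least among these is V.

V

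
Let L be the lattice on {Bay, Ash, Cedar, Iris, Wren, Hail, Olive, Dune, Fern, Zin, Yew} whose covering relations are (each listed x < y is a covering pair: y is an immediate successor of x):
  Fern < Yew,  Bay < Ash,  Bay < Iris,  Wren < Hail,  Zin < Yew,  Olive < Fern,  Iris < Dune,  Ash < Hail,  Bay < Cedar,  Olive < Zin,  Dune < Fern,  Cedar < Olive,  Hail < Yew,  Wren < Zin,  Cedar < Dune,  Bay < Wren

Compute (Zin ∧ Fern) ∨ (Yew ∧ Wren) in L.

Zin

Zin ∧ Fern = Olive
Yew ∧ Wren = Wren
Olive ∨ Wren = Zin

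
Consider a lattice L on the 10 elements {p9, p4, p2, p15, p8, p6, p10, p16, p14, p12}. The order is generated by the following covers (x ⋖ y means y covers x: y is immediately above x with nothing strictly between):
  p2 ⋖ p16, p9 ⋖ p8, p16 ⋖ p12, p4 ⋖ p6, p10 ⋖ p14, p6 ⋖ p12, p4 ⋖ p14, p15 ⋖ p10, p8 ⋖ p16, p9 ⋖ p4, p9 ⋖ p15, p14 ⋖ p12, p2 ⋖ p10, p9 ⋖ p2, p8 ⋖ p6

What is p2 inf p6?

Common lower bounds of {p2, p6}: p9.
The greatest among these is p9.

p9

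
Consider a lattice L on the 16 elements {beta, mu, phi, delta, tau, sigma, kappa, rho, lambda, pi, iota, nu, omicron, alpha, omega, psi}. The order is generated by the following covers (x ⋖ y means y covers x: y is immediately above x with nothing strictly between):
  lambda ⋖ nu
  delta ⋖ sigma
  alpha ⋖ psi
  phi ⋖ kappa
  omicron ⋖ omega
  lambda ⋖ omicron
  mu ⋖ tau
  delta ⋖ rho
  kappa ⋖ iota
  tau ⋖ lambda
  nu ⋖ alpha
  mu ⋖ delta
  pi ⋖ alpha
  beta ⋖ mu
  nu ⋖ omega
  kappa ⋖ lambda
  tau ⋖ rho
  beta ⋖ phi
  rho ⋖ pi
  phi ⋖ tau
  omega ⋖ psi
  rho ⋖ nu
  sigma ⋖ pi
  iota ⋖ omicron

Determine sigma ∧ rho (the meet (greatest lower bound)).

delta

Common lower bounds of {sigma, rho}: beta, delta, mu.
The greatest among these is delta.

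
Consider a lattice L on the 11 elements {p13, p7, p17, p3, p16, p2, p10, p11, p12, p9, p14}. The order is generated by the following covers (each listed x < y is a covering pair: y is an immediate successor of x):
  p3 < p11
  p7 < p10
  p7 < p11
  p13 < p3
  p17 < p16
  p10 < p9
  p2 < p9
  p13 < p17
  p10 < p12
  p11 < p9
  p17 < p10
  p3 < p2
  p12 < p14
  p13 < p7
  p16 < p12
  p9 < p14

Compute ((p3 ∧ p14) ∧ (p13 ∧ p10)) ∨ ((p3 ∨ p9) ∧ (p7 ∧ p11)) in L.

p3 ∧ p14 = p3
p13 ∧ p10 = p13
p3 ∧ p13 = p13
p3 ∨ p9 = p9
p7 ∧ p11 = p7
p9 ∧ p7 = p7
p13 ∨ p7 = p7

p7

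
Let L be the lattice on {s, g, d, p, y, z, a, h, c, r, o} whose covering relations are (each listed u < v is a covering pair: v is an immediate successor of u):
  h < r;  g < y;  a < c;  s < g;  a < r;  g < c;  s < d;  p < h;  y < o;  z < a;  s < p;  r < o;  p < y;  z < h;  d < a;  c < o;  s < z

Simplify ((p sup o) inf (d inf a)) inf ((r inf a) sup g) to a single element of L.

p ∨ o = o
d ∧ a = d
o ∧ d = d
r ∧ a = a
a ∨ g = c
d ∧ c = d

d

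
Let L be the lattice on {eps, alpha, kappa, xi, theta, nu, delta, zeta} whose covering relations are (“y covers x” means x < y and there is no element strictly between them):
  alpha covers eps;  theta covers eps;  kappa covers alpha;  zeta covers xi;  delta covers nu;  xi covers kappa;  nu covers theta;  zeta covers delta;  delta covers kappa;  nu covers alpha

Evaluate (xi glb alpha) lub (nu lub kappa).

xi ∧ alpha = alpha
nu ∨ kappa = delta
alpha ∨ delta = delta

delta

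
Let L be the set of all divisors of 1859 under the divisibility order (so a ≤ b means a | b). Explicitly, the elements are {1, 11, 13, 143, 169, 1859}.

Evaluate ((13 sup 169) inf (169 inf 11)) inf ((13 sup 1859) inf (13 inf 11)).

13 ∨ 169 = 169
169 ∧ 11 = 1
169 ∧ 1 = 1
13 ∨ 1859 = 1859
13 ∧ 11 = 1
1859 ∧ 1 = 1
1 ∧ 1 = 1

1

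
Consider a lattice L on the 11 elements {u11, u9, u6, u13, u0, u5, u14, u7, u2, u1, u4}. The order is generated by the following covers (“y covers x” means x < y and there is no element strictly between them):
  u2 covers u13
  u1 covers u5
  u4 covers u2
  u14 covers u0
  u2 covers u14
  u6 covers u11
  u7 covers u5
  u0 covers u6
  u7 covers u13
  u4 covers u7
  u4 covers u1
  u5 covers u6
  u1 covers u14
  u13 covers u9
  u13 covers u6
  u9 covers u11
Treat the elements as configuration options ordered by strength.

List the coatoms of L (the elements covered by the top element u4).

u1, u2, u7

The coatoms are exactly the elements covered by u4: u1, u2, u7.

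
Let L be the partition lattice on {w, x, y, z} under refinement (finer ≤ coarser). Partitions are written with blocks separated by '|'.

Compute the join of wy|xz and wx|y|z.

The join of wy|xz and wx|y|z merges any blocks that overlap across the partitions, giving wxyz.

wxyz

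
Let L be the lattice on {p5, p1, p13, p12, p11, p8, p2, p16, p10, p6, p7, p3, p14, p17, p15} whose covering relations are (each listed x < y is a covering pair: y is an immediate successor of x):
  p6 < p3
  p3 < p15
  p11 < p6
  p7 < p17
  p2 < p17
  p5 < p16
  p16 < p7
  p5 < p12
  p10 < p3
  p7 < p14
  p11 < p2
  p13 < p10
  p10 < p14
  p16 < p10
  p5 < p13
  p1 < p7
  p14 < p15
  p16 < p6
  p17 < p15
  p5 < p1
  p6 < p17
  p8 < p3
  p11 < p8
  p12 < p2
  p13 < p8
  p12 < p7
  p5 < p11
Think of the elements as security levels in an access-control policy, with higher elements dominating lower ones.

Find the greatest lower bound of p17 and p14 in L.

Common lower bounds of {p17, p14}: p1, p12, p16, p5, p7.
The greatest among these is p7.

p7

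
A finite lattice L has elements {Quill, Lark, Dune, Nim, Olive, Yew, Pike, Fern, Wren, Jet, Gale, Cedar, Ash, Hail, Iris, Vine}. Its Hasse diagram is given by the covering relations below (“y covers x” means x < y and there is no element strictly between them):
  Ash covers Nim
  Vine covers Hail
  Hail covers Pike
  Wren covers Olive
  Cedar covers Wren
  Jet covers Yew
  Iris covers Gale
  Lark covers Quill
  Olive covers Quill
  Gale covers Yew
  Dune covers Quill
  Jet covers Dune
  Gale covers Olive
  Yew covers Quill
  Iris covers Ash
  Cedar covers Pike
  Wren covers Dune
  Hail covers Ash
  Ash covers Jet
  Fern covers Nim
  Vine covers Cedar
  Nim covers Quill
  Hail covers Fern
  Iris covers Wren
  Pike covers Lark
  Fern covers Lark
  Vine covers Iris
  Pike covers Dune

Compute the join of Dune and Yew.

Common upper bounds of {Dune, Yew}: Ash, Hail, Iris, Jet, Vine.
The least among these is Jet.

Jet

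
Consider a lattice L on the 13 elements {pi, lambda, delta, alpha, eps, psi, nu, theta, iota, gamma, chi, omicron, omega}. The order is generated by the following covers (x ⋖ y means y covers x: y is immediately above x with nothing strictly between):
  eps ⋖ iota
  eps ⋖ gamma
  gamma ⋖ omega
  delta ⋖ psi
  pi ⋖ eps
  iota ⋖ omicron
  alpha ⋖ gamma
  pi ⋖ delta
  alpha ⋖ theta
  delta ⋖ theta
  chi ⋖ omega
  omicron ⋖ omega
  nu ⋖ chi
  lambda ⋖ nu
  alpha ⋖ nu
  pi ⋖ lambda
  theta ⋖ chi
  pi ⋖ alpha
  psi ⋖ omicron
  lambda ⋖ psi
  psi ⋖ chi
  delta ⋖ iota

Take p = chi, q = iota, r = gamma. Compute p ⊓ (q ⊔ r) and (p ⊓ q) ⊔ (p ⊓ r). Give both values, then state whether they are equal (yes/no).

chi; theta; no

q ⊔ r = omega, so p ⊓ (q ⊔ r) = chi ⊓ omega = chi.
p ⊓ q = delta and p ⊓ r = alpha, so (p ⊓ q) ⊔ (p ⊓ r) = delta ⊔ alpha = theta.
Equal: no.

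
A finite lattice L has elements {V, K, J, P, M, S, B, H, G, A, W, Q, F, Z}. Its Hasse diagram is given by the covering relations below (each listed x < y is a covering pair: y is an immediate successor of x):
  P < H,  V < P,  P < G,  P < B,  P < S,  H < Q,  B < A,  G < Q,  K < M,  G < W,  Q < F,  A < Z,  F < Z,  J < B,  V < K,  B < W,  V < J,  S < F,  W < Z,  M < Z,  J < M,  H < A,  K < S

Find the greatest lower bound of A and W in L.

B

Common lower bounds of {A, W}: B, J, P, V.
The greatest among these is B.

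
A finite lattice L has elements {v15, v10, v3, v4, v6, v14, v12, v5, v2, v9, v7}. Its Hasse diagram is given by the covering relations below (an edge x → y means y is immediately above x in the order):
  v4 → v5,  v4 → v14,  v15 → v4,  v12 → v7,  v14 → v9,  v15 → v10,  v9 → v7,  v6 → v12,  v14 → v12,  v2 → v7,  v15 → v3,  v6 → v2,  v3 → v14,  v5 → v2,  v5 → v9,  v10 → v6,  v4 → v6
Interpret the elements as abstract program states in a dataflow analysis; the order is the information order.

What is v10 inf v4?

v15

Common lower bounds of {v10, v4}: v15.
The greatest among these is v15.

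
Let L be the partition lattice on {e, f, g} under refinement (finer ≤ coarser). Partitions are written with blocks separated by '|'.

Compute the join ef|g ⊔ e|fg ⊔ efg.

efg

The join of ef|g, e|fg, efg merges any blocks that overlap across the partitions, giving efg.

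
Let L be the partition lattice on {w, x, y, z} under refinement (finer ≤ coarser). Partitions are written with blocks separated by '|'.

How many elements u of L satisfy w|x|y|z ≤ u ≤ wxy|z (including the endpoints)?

The interval [w|x|y|z, wxy|z] = {wxy|z, wx|y|z, wy|x|z, w|xy|z, w|x|y|z}, which has 5 elements.

5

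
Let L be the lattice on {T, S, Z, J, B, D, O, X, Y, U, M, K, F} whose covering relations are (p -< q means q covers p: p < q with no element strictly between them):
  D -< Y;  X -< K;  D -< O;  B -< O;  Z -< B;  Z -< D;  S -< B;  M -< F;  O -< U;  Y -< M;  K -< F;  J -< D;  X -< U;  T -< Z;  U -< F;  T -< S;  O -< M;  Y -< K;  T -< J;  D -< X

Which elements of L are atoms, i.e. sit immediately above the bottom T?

The atoms are exactly the elements that cover T: J, S, Z.

J, S, Z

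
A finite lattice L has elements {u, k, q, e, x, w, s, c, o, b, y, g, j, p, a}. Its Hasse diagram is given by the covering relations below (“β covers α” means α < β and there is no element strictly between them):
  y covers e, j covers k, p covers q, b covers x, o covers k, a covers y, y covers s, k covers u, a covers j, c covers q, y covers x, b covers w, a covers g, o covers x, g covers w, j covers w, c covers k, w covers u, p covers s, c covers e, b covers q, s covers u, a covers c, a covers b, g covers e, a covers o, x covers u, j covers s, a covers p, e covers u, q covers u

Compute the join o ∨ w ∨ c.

a

Common upper bounds of {o, w, c}: a.
The least among these is a.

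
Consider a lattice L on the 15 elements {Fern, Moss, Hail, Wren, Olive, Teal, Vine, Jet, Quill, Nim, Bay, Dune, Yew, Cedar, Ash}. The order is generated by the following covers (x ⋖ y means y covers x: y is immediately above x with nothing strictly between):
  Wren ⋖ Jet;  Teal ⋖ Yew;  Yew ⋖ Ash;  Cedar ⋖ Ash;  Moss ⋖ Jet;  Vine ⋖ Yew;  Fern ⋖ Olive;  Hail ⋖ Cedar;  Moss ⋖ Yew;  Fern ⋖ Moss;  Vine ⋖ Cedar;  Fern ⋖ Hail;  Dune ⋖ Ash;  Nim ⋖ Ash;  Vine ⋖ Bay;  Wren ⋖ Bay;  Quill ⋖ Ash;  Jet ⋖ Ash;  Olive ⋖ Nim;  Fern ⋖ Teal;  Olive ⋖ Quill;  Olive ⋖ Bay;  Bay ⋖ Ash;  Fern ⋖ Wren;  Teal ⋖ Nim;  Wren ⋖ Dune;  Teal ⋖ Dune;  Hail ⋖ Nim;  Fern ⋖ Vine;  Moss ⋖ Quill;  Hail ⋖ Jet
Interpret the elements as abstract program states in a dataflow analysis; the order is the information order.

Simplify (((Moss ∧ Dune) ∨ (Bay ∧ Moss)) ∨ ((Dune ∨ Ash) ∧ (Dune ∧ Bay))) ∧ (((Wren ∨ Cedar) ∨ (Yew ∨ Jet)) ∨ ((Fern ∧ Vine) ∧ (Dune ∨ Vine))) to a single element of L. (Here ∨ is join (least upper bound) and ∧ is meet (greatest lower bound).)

Moss ∧ Dune = Fern
Bay ∧ Moss = Fern
Fern ∨ Fern = Fern
Dune ∨ Ash = Ash
Dune ∧ Bay = Wren
Ash ∧ Wren = Wren
Fern ∨ Wren = Wren
Wren ∨ Cedar = Ash
Yew ∨ Jet = Ash
Ash ∨ Ash = Ash
Fern ∧ Vine = Fern
Dune ∨ Vine = Ash
Fern ∧ Ash = Fern
Ash ∨ Fern = Ash
Wren ∧ Ash = Wren

Wren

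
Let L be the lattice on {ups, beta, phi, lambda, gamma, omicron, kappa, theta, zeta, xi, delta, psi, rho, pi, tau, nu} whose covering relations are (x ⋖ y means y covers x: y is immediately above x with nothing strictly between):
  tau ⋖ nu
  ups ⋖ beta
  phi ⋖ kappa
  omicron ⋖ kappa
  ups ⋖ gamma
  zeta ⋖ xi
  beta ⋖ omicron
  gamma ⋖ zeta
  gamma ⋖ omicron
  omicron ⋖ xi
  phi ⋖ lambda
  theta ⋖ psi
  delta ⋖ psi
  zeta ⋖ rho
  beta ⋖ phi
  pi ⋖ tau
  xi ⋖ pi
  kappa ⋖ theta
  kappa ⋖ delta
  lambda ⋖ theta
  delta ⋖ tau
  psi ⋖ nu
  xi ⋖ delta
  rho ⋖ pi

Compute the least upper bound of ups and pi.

Common upper bounds of {ups, pi}: nu, pi, tau.
The least among these is pi.

pi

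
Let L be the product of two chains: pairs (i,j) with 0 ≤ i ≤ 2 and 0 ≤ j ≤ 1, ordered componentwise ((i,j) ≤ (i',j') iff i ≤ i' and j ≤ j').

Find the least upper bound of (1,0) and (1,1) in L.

In a product of chains, the join is componentwise max, giving (1,1).

(1,1)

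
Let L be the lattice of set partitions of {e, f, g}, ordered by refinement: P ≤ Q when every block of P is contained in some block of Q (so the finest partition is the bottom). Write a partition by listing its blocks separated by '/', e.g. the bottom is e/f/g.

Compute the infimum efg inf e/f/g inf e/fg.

The meet (common refinement) of efg, e/f/g, e/fg intersects blocks pairwise, giving e/f/g.

e/f/g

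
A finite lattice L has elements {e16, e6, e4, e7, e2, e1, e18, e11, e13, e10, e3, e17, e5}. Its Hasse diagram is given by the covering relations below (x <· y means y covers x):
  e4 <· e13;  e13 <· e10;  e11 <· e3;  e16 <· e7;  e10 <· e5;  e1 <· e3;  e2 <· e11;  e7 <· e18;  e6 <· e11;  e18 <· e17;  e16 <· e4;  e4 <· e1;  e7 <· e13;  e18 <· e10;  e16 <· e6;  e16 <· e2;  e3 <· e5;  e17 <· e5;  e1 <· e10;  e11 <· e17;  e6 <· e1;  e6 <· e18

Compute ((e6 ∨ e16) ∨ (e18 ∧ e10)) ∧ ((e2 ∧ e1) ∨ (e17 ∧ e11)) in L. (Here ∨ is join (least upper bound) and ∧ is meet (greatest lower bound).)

e6

e6 ∨ e16 = e6
e18 ∧ e10 = e18
e6 ∨ e18 = e18
e2 ∧ e1 = e16
e17 ∧ e11 = e11
e16 ∨ e11 = e11
e18 ∧ e11 = e6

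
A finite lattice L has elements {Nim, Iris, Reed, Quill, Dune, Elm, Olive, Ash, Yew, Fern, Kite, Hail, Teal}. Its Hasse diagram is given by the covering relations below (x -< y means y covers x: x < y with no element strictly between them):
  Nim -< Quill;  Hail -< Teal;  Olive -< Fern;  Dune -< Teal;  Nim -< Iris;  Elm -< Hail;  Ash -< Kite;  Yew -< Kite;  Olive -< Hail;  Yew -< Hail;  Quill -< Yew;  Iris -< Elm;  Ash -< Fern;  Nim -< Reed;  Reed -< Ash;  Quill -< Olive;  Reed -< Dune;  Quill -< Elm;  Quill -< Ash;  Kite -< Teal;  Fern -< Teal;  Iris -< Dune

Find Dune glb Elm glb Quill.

Nim

Common lower bounds of {Dune, Elm, Quill}: Nim.
The greatest among these is Nim.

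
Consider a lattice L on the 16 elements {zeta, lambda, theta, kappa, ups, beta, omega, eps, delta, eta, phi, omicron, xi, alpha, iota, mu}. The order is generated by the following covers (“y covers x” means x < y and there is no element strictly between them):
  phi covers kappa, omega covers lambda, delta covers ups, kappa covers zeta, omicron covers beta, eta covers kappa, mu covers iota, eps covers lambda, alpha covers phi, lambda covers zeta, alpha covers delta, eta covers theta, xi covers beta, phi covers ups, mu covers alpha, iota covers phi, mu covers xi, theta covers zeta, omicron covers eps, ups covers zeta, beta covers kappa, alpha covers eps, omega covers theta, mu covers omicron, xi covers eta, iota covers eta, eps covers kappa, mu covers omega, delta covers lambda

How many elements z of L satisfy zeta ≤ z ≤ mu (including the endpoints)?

16

The interval [zeta, mu] = {alpha, beta, delta, eps, eta, iota, kappa, lambda, mu, omega, omicron, phi, theta, ups, xi, zeta}, which has 16 elements.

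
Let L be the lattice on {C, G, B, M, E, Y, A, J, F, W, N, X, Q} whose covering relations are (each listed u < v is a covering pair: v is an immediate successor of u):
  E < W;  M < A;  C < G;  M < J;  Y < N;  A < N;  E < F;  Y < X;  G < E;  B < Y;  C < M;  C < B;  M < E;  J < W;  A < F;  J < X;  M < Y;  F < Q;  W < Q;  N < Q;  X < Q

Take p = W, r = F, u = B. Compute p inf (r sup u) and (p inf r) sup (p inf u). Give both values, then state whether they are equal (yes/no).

r sup u = Q, so p inf (r sup u) = W inf Q = W.
p inf r = E and p inf u = C, so (p inf r) sup (p inf u) = E sup C = E.
Equal: no.

W; E; no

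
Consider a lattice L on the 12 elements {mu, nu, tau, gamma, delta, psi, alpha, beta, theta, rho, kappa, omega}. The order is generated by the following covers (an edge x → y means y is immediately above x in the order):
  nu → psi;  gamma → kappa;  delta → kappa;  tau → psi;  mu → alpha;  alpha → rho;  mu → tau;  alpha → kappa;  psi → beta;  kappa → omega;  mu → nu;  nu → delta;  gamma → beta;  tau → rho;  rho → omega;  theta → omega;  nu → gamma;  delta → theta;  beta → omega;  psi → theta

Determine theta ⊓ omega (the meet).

Common lower bounds of {theta, omega}: delta, mu, nu, psi, tau, theta.
The greatest among these is theta.

theta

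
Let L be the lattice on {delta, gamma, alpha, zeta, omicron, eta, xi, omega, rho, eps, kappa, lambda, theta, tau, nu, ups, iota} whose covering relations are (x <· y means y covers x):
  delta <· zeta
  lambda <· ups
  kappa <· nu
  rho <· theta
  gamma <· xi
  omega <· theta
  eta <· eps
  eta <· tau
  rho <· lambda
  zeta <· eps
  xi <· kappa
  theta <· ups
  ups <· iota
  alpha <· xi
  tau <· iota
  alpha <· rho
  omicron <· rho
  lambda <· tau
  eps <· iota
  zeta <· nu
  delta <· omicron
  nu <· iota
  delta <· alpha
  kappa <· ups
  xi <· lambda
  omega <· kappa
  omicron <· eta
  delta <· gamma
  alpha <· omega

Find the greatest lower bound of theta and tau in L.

rho

Common lower bounds of {theta, tau}: alpha, delta, omicron, rho.
The greatest among these is rho.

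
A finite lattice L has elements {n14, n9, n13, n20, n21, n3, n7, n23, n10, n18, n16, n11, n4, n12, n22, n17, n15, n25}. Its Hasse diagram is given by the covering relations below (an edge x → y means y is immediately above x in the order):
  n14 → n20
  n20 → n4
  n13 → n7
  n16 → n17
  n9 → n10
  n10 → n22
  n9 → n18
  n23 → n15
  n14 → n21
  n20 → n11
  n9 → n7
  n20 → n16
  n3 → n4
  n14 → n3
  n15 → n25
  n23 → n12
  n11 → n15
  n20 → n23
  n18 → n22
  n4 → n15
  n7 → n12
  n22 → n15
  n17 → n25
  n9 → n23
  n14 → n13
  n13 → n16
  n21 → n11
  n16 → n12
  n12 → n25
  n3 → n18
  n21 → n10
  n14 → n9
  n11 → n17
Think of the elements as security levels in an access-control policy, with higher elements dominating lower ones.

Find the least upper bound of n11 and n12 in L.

n25

Common upper bounds of {n11, n12}: n25.
The least among these is n25.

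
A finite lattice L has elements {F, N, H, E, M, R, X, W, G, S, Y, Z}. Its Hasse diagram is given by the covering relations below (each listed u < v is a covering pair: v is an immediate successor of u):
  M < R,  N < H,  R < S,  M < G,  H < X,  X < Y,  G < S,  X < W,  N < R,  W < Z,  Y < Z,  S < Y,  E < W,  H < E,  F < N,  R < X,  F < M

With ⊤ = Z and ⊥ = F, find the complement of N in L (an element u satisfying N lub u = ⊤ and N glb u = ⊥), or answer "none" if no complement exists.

For every candidate u, either N ∨ u ≠ Z or N ∧ u ≠ F; no complement exists.

none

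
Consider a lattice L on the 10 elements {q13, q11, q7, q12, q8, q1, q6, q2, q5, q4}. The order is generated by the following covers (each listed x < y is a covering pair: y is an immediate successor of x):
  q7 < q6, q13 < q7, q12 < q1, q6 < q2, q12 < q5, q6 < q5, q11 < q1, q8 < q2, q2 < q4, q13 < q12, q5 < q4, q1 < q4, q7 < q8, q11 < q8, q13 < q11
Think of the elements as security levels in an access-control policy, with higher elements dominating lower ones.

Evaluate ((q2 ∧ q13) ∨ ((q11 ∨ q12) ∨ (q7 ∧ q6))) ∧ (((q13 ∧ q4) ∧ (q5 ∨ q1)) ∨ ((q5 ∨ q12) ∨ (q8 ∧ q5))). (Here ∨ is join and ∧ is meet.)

q2 ∧ q13 = q13
q11 ∨ q12 = q1
q7 ∧ q6 = q7
q1 ∨ q7 = q4
q13 ∨ q4 = q4
q13 ∧ q4 = q13
q5 ∨ q1 = q4
q13 ∧ q4 = q13
q5 ∨ q12 = q5
q8 ∧ q5 = q7
q5 ∨ q7 = q5
q13 ∨ q5 = q5
q4 ∧ q5 = q5

q5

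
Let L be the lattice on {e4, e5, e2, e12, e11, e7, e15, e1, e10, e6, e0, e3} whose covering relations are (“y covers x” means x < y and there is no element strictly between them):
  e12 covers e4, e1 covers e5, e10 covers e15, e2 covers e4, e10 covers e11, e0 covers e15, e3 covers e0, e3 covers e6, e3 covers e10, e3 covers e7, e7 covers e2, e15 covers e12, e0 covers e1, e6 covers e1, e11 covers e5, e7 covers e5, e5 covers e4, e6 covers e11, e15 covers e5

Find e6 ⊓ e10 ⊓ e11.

Common lower bounds of {e6, e10, e11}: e11, e4, e5.
The greatest among these is e11.

e11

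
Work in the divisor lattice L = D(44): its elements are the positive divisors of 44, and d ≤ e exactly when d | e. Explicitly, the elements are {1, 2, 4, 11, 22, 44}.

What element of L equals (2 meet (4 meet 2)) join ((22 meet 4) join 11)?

4 ∧ 2 = 2
2 ∧ 2 = 2
22 ∧ 4 = 2
2 ∨ 11 = 22
2 ∨ 22 = 22

22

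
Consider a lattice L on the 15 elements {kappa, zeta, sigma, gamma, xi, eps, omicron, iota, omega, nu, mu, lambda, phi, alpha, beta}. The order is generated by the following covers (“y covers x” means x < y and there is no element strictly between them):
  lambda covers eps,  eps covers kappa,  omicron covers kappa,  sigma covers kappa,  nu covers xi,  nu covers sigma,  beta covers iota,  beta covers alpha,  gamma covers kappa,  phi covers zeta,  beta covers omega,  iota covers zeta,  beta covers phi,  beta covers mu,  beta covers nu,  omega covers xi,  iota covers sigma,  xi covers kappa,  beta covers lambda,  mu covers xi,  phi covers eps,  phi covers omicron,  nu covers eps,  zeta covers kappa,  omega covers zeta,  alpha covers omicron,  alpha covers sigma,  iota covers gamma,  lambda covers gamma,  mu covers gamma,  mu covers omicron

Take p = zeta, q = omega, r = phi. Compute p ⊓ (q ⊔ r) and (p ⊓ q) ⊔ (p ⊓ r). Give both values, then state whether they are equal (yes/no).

q ⊔ r = beta, so p ⊓ (q ⊔ r) = zeta ⊓ beta = zeta.
p ⊓ q = zeta and p ⊓ r = zeta, so (p ⊓ q) ⊔ (p ⊓ r) = zeta ⊔ zeta = zeta.
Equal: yes.

zeta; zeta; yes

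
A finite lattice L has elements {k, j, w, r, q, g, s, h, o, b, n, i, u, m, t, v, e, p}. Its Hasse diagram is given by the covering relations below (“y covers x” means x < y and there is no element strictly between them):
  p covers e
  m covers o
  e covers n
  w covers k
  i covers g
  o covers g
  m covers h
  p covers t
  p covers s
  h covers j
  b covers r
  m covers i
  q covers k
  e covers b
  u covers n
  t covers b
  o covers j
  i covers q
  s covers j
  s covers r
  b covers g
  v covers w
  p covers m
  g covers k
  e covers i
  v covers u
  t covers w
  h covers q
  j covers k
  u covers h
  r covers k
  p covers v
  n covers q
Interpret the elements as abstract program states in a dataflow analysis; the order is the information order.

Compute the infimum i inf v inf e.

Common lower bounds of {i, v, e}: k, q.
The greatest among these is q.

q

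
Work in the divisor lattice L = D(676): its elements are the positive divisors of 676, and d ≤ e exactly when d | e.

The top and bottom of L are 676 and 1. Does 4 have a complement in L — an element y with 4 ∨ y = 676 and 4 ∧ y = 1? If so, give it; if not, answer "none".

169

Need y with 4 ∨ y = 676 and 4 ∧ y = 1.
Checking each element gives: 169.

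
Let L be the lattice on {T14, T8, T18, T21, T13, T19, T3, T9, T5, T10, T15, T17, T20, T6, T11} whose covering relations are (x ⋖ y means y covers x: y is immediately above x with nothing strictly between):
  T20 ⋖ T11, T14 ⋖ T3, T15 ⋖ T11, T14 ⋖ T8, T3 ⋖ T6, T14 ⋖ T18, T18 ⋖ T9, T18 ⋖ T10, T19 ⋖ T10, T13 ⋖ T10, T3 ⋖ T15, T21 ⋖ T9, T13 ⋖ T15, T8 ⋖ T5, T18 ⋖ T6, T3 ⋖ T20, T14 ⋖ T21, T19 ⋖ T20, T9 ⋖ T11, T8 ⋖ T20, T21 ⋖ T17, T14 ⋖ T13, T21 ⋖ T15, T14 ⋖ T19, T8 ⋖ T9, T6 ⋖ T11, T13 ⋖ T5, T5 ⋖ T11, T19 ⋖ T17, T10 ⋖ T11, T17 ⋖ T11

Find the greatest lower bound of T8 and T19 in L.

Common lower bounds of {T8, T19}: T14.
The greatest among these is T14.

T14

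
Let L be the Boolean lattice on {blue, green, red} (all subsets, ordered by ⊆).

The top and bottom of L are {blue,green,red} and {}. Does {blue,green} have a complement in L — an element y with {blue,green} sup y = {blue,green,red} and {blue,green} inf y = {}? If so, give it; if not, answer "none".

Need y with {blue,green} ∨ y = {blue,green,red} and {blue,green} ∧ y = {}.
Checking each element gives: {red}.

{red}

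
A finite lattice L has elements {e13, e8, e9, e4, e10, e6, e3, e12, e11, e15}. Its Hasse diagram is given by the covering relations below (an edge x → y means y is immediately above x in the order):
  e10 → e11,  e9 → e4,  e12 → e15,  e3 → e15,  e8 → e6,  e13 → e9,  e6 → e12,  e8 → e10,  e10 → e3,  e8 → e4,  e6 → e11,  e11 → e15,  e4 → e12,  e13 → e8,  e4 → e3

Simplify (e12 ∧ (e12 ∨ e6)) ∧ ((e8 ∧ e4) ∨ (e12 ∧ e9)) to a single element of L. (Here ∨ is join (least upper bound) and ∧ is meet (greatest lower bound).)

e12 ∨ e6 = e12
e12 ∧ e12 = e12
e8 ∧ e4 = e8
e12 ∧ e9 = e9
e8 ∨ e9 = e4
e12 ∧ e4 = e4

e4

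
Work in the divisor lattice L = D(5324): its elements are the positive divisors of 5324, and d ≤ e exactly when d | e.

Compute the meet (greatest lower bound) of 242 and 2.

2

Common lower bounds of {242, 2}: 1, 2.
The greatest among these is 2.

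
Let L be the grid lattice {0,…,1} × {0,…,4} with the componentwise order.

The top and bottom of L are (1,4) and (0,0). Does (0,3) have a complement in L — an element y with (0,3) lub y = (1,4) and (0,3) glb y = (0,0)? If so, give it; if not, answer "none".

For every candidate y, either (0,3) ∨ y ≠ (1,4) or (0,3) ∧ y ≠ (0,0); no complement exists.

none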